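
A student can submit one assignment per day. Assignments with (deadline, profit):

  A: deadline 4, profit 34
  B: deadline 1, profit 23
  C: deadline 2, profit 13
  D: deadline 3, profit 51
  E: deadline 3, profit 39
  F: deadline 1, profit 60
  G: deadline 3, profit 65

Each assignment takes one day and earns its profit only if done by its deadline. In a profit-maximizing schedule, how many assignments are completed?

4

Take jobs in profit order; each goes to the latest open slot no later than its deadline.
By profit: G(d3,65), F(d1,60), D(d3,51), E(d3,39), A(d4,34), B(d1,23), C(d2,13)
G→slot 3; F→slot 1; D→slot 2; E skipped; A→slot 4; B skipped; C skipped.
4 of 7 scheduled.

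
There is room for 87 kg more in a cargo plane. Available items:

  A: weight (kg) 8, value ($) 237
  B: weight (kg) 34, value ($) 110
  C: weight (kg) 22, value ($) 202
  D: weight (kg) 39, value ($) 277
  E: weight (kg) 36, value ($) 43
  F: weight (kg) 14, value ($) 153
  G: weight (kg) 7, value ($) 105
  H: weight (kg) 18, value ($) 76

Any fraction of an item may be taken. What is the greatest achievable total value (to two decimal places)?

952.69

Ratios (sorted): A 29.62, G 15.00, F 10.93, C 9.18, D 7.10, H 4.22, B 3.24, E 1.19
take A (8 @ 237); take G (7 @ 105); take F (14 @ 153); take C (22 @ 202); take 36/39 of D → 255.69. Capacity used 87/87.
Total value = 952.69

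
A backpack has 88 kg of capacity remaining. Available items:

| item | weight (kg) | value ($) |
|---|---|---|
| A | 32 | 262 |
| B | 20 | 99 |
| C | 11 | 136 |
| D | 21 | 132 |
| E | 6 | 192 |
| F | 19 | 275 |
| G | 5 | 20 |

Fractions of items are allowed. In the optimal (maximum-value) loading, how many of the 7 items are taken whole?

4

Ratios (sorted): E 32.00, F 14.47, C 12.36, A 8.19, D 6.29, B 4.95, G 4.00
take E (6 @ 192); take F (19 @ 275); take C (11 @ 136); take A (32 @ 262); take 20/21 of D → 125.71. Capacity used 88/88.
4 item(s) taken whole; one partial (take 20/21 of D).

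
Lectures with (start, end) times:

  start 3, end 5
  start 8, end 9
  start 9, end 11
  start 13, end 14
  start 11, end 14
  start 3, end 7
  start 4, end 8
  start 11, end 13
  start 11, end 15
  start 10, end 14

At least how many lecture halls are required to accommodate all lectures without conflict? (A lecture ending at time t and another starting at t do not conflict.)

Count concurrent intervals with a sweep; the peak is the room count.
starts: [3, 3, 4, 8, 9, 10, 11, 11, 11, 13]
ends:   [5, 7, 8, 9, 11, 13, 14, 14, 14, 15]
s3→1 s3→2 s4→3 e5→2 e7→1 e8→0 s8→1 e9→0 s9→1 s10→2 e11→1 s11→2 s11→3 s11→4  — peak 4.

4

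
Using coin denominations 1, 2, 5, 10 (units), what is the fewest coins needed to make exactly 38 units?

Use the largest denomination that fits, subtract, and repeat.
38 − 3×10→8 − 1×5→3 − 1×2→1 − 1×1→0
Total coins = 3 + 1 + 1 + 1 = 6

6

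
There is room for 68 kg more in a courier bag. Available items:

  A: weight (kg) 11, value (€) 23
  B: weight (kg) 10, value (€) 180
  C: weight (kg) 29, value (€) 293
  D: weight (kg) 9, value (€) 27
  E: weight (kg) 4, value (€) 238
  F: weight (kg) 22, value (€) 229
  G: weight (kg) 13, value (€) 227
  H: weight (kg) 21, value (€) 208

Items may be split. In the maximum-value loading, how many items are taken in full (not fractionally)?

4

Sort by value per unit weight and fill in that order.
Order: E (238/4=59.50) > B (180/10=18.00) > G (227/13=17.46) > F (229/22=10.41) > C (293/29=10.10) > H (208/21=9.90) > D (27/9=3.00) > A (23/11=2.09)
Fill: take E (4 @ 238) → take B (10 @ 180) → take G (13 @ 227) → take F (22 @ 229) → take 19/29 of C → 191.97; 68/68 used.
4 item(s) taken whole; one partial (take 19/29 of C).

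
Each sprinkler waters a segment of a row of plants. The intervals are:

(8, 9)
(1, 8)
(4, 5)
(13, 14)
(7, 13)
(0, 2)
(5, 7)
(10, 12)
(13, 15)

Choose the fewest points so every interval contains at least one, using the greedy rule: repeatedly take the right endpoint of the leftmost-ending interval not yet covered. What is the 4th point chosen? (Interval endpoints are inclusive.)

12

Sorted: [0,2] [4,5] [5,7] [1,8] [8,9] [10,12] [7,13] [13,14] [13,15]
{[0,2]} hit by 2; {[4,5],[5,7],[1,8]} hit by 5; {[8,9]} hit by 9; {[10,12],[7,13]} hit by 12; {[13,14],[13,15]} hit by 14.
Points: 2, 5, 9, 12, 14 (5 total).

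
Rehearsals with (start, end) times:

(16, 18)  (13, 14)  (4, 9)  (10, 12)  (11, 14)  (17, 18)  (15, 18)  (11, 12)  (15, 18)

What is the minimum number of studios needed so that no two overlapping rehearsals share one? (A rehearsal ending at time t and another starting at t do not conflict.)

Count concurrent intervals with a sweep; the peak is the room count.
Events (time:±→running): 4:+→1 9:-→0 10:+→1 11:+→2 11:+→3 12:-→2 12:-→1 13:+→2 14:-→1 14:-→0 15:+→1 15:+→2 16:+→3 17:+→4 … peak 4.

4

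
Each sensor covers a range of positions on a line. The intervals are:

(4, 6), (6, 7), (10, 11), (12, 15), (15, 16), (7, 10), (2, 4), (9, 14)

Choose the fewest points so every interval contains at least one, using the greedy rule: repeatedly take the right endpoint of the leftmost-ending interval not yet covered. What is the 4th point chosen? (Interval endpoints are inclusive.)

15

Process intervals by earliest right end; each time one isn't hit yet, stab at its right endpoint.
Sorted: [2,4] [4,6] [6,7] [7,10] [10,11] [9,14] [12,15] [15,16]
{[2,4],[4,6]} hit by 4; {[6,7],[7,10]} hit by 7; {[10,11],[9,14]} hit by 11; {[12,15],[15,16]} hit by 15.
Points: 4, 7, 11, 15 (4 total).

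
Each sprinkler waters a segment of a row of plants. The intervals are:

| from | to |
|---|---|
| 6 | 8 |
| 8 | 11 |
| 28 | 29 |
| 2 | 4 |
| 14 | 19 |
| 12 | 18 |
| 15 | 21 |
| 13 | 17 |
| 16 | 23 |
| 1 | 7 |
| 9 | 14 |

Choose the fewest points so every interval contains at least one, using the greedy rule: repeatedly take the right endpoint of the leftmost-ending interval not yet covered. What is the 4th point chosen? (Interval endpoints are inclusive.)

21

By right end: [2,4]  [1,7]  [6,8]  [8,11]  [9,14]  [13,17]  [12,18]  [14,19]  [15,21]  [16,23]  [28,29]
[2,4] uncovered → point at 4; [6,8] uncovered → point at 8; [9,14] uncovered → point at 14; [15,21] uncovered → point at 21; [28,29] uncovered → point at 29.
Points: 4, 8, 14, 21, 29 (5 total).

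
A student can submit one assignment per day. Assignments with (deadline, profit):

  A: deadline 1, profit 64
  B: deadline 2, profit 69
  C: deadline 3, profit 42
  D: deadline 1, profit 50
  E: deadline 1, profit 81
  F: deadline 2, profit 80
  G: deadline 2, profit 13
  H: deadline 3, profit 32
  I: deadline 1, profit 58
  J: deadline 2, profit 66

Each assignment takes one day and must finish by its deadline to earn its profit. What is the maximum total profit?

203

Profit order: E=81 F=80 B=69 J=66 A=64 I=58 D=50 C=42 H=32 G=13
Assign: E→slot 1, F→slot 2, B skipped, J skipped, A skipped, I skipped, D skipped, C→slot 3, H skipped, G skipped.
Slots: [1:E] [2:F] [3:C]
Profit = 81 + 80 + 42 = 203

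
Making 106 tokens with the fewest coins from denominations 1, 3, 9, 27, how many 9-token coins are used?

Greedy: take as many of the largest coin as possible, then repeat with the remainder.
106 = 3×27 + 2×9 + 2×3 + 1×1
Count of 9: 2

2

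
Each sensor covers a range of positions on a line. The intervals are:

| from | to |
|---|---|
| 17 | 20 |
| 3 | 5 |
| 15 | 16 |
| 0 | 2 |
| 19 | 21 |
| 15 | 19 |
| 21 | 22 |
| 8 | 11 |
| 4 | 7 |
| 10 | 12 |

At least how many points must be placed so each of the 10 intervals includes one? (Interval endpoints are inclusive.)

Sorted: [0,2] [3,5] [4,7] [8,11] [10,12] [15,16] [15,19] [17,20] [19,21] [21,22]
{[0,2]} hit by 2; {[3,5],[4,7]} hit by 5; {[8,11],[10,12]} hit by 11; {[15,16],[15,19]} hit by 16; {[17,20],[19,21]} hit by 20; {[21,22]} hit by 22.
Points: 2, 5, 11, 16, 20, 22 (6 total).

6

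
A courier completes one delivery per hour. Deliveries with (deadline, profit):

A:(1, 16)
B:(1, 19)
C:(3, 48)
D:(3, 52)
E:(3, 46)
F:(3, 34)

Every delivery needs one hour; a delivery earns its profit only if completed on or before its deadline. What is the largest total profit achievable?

146

Sort by profit descending; place each in the latest free slot ≤ its deadline.
Profit order: D=52 C=48 E=46 F=34 B=19 A=16
Assign: D→slot 3, C→slot 2, E→slot 1, F skipped, B skipped, A skipped.
Slots: [1:E] [2:C] [3:D]
Profit = 46 + 48 + 52 = 146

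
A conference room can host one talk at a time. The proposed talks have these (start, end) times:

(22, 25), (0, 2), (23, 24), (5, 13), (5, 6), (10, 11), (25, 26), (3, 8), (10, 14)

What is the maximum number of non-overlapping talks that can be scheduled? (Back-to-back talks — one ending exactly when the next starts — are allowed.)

Order by finish time; keep every interval that doesn't clash with the previous kept one.
Sorted by end: (0,2)  (5,6)  (3,8)  (10,11)  (5,13)  (10,14)  (23,24)  (22,25)  (25,26)
take (0,2); take (5,6); skip (3,8); take (10,11); skip (5,13); skip (10,14); take (23,24); skip (22,25); take (25,26).
Selected 5 talks.

5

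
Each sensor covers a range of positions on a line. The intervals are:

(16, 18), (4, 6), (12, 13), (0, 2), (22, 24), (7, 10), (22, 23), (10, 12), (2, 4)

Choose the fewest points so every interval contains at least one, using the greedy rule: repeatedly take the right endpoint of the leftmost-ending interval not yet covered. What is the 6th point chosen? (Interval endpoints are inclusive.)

Sorted: [0,2] [2,4] [4,6] [7,10] [10,12] [12,13] [16,18] [22,23] [22,24]
{[0,2],[2,4]} hit by 2; {[4,6]} hit by 6; {[7,10],[10,12]} hit by 10; {[12,13]} hit by 13; {[16,18]} hit by 18; {[22,23],[22,24]} hit by 23.
Points: 2, 6, 10, 13, 18, 23 (6 total).

23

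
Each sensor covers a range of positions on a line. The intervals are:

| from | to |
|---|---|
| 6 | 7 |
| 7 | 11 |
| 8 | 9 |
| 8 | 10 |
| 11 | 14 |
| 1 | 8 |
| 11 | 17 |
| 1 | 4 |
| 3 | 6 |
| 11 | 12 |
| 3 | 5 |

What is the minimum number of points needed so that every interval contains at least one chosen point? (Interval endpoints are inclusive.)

4

By right end: [1,4]  [3,5]  [3,6]  [6,7]  [1,8]  [8,9]  [8,10]  [7,11]  [11,12]  [11,14]  [11,17]
[1,4] uncovered → point at 4; [6,7] uncovered → point at 7; [8,9] uncovered → point at 9; [11,12] uncovered → point at 12.
Points: 4, 7, 9, 12 (4 total).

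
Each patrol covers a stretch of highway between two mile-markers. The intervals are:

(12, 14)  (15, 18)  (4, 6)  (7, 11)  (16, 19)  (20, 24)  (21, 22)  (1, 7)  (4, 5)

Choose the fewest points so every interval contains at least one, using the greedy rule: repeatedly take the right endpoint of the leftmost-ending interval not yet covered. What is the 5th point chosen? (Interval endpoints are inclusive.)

Process intervals by earliest right end; each time one isn't hit yet, stab at its right endpoint.
By right end: [4,5]  [4,6]  [1,7]  [7,11]  [12,14]  [15,18]  [16,19]  [21,22]  [20,24]
[4,5] uncovered → point at 5; [7,11] uncovered → point at 11; [12,14] uncovered → point at 14; [15,18] uncovered → point at 18; [21,22] uncovered → point at 22.
Points: 5, 11, 14, 18, 22 (5 total).

22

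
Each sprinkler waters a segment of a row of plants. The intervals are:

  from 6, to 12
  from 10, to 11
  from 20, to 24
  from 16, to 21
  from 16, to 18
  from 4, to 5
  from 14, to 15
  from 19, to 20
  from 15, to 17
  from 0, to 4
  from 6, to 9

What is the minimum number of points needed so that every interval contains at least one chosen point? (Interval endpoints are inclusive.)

6

By right end: [0,4]  [4,5]  [6,9]  [10,11]  [6,12]  [14,15]  [15,17]  [16,18]  [19,20]  [16,21]  [20,24]
[0,4] uncovered → point at 4; [6,9] uncovered → point at 9; [10,11] uncovered → point at 11; [14,15] uncovered → point at 15; [16,18] uncovered → point at 18; [19,20] uncovered → point at 20.
Points: 4, 9, 11, 15, 18, 20 (6 total).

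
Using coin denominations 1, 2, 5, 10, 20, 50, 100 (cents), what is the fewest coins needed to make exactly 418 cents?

Greedy: take as many of the largest coin as possible, then repeat with the remainder.
418 − 4×100→18 − 1×10→8 − 1×5→3 − 1×2→1 − 1×1→0
Total coins = 4 + 1 + 1 + 1 + 1 = 8

8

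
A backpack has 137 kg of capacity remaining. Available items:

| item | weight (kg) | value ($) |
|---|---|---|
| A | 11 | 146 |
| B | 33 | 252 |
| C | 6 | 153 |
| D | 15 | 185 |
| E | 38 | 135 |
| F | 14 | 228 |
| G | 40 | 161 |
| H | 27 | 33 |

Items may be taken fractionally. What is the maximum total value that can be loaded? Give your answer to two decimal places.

1188.95

Sort by value per unit weight and fill in that order.
Order: C (153/6=25.50) > F (228/14=16.29) > A (146/11=13.27) > D (185/15=12.33) > B (252/33=7.64) > G (161/40=4.03) > E (135/38=3.55) > H (33/27=1.22)
Fill: take C (6 @ 153) → take F (14 @ 228) → take A (11 @ 146) → take D (15 @ 185) → take B (33 @ 252) → take G (40 @ 161) → take 18/38 of E → 63.95; 137/137 used.
Total value = 1188.95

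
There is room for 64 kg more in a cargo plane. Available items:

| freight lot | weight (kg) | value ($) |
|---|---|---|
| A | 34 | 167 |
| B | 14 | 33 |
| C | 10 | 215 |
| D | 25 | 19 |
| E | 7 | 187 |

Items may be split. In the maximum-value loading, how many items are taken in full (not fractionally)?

Order: E (187/7=26.71) > C (215/10=21.50) > A (167/34=4.91) > B (33/14=2.36) > D (19/25=0.76)
Fill: take E (7 @ 187) → take C (10 @ 215) → take A (34 @ 167) → take 13/14 of B → 30.64; 64/64 used.
3 item(s) taken whole; one partial (take 13/14 of B).

3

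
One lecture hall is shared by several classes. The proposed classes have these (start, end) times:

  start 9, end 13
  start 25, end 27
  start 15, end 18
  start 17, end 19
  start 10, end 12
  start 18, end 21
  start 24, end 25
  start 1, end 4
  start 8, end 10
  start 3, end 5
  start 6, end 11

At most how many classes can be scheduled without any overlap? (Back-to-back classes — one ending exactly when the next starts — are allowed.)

7

Sorted by end: (1,4)  (3,5)  (8,10)  (6,11)  (10,12)  (9,13)  (15,18)  (17,19)  (18,21)  (24,25)  (25,27)
take (1,4); take (8,10); take (10,12); take (15,18); skip (17,19); take (18,21); take (24,25); take (25,27).
Selected 7 classes.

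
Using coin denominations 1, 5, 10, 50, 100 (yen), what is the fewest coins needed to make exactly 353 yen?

Greedy: take as many of the largest coin as possible, then repeat with the remainder.
353 − 3×100→53 − 1×50→3 − 3×1→0
Total coins = 3 + 1 + 3 = 7

7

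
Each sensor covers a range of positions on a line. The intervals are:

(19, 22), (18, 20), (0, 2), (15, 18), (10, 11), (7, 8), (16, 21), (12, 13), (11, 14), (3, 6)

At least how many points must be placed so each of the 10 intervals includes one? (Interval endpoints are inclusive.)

Process intervals by earliest right end; each time one isn't hit yet, stab at its right endpoint.
By right end: [0,2]  [3,6]  [7,8]  [10,11]  [12,13]  [11,14]  [15,18]  [18,20]  [16,21]  [19,22]
[0,2] uncovered → point at 2; [3,6] uncovered → point at 6; [7,8] uncovered → point at 8; [10,11] uncovered → point at 11; [12,13] uncovered → point at 13; [15,18] uncovered → point at 18; [19,22] uncovered → point at 22.
Points: 2, 6, 8, 11, 13, 18, 22 (7 total).

7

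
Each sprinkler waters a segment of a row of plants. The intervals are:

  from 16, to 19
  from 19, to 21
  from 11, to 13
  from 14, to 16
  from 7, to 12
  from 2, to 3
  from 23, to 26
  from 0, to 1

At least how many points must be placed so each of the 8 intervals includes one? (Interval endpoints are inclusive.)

6

Sort by right endpoint; whenever an interval is uncovered, place a point at its right end.
By right end: [0,1]  [2,3]  [7,12]  [11,13]  [14,16]  [16,19]  [19,21]  [23,26]
[0,1] uncovered → point at 1; [2,3] uncovered → point at 3; [7,12] uncovered → point at 12; [14,16] uncovered → point at 16; [19,21] uncovered → point at 21; [23,26] uncovered → point at 26.
Points: 1, 3, 12, 16, 21, 26 (6 total).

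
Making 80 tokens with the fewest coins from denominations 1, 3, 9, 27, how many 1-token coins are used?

80 − 2×27→26 − 2×9→8 − 2×3→2 − 2×1→0
Count of 1: 2

2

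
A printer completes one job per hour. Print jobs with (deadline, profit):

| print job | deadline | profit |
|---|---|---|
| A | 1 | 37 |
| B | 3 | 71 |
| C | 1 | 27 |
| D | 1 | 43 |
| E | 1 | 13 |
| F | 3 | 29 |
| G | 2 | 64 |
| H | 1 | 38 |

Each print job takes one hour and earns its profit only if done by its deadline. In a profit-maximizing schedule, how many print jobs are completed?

Sort by profit descending; place each in the latest free slot ≤ its deadline.
Profit order: B=71 G=64 D=43 H=38 A=37 F=29 C=27 E=13
Assign: B→slot 3, G→slot 2, D→slot 1, H skipped, A skipped, F skipped, C skipped, E skipped.
Slots: [1:D] [2:G] [3:B]
3 of 8 scheduled.

3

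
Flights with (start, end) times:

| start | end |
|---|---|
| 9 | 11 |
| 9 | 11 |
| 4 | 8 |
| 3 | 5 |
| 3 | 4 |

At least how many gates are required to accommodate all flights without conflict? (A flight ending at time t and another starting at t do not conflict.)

2

The answer is the maximum number of intervals overlapping at any instant.
Events (time:±→running): 3:+→1 3:+→2 … peak 2.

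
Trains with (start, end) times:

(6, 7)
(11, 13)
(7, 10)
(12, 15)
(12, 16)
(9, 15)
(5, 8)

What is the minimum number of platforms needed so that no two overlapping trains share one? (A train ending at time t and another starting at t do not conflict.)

starts: [5, 6, 7, 9, 11, 12, 12]
ends:   [7, 8, 10, 13, 15, 15, 16]
s5→1 s6→2 e7→1 s7→2 e8→1 s9→2 e10→1 s11→2 s12→3 s12→4  — peak 4.

4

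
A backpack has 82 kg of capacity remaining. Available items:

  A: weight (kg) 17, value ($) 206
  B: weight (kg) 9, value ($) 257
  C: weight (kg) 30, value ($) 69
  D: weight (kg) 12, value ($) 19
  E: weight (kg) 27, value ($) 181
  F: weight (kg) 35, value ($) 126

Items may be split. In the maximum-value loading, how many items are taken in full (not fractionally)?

Sort by value per unit weight and fill in that order.
Ratios (sorted): B 28.56, A 12.12, E 6.70, F 3.60, C 2.30, D 1.58
take B (9 @ 257); take A (17 @ 206); take E (27 @ 181); take 29/35 of F → 104.40. Capacity used 82/82.
3 item(s) taken whole; one partial (take 29/35 of F).

3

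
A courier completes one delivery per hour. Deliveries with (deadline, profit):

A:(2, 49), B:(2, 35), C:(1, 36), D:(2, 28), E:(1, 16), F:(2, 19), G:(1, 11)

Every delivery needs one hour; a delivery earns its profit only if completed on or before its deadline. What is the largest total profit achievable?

Take jobs in profit order; each goes to the latest open slot no later than its deadline.
Profit order: A=49 C=36 B=35 D=28 F=19 E=16 G=11
Assign: A→slot 2, C→slot 1, B skipped, D skipped, F skipped, E skipped, G skipped.
Slots: [1:C] [2:A]
Profit = 36 + 49 = 85

85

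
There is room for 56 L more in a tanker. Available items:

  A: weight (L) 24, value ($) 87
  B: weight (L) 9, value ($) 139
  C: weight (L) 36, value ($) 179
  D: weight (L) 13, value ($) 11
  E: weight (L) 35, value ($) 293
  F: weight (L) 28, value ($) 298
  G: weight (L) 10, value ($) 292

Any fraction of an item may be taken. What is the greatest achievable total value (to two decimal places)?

804.34

Order: G (292/10=29.20) > B (139/9=15.44) > F (298/28=10.64) > E (293/35=8.37) > C (179/36=4.97) > A (87/24=3.62) > D (11/13=0.85)
Fill: take G (10 @ 292) → take B (9 @ 139) → take F (28 @ 298) → take 9/35 of E → 75.34; 56/56 used.
Total value = 804.34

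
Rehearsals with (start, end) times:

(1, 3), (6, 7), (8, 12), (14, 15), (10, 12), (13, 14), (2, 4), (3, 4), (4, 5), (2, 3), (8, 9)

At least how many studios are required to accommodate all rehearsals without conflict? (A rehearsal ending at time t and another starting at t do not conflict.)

3

Events (time:±→running): 1:+→1 2:+→2 2:+→3 … peak 3.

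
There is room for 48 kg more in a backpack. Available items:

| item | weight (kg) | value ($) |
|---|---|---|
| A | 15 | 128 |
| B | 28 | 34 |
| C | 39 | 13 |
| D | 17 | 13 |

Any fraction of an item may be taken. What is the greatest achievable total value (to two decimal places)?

165.82

Sort by value per unit weight and fill in that order.
Order: A (128/15=8.53) > B (34/28=1.21) > D (13/17=0.76) > C (13/39=0.33)
Fill: take A (15 @ 128) → take B (28 @ 34) → take 5/17 of D → 3.82; 48/48 used.
Total value = 165.82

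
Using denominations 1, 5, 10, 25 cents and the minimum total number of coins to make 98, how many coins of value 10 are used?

2

98 − 3×25→23 − 2×10→3 − 3×1→0
Count of 10: 2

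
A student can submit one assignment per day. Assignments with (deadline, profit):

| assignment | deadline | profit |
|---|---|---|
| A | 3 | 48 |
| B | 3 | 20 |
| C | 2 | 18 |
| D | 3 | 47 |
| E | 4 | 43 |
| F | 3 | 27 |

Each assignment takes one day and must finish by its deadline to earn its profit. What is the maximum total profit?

165

Take jobs in profit order; each goes to the latest open slot no later than its deadline.
Profit order: A=48 D=47 E=43 F=27 B=20 C=18
Assign: A→slot 3, D→slot 2, E→slot 4, F→slot 1, B skipped, C skipped.
Slots: [1:F] [2:D] [3:A] [4:E]
Profit = 27 + 47 + 48 + 43 = 165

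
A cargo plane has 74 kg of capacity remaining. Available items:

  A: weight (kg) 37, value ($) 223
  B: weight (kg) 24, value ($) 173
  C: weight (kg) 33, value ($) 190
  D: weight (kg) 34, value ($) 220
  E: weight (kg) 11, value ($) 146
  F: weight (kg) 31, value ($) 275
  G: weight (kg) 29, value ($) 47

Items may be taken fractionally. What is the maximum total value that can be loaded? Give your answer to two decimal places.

645.76

Order: E (146/11=13.27) > F (275/31=8.87) > B (173/24=7.21) > D (220/34=6.47) > A (223/37=6.03) > C (190/33=5.76) > G (47/29=1.62)
Fill: take E (11 @ 146) → take F (31 @ 275) → take B (24 @ 173) → take 8/34 of D → 51.76; 74/74 used.
Total value = 645.76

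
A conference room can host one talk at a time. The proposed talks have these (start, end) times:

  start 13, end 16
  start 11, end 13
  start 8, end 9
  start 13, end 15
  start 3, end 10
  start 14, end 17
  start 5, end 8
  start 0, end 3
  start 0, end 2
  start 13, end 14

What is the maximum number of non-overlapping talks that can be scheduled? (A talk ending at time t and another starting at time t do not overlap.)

Greedy by earliest finish: after sorting by end time, pick each interval compatible with the last pick.
Sorted by end: (0,2)  (0,3)  (5,8)  (8,9)  (3,10)  (11,13)  (13,14)  (13,15)  (13,16)  (14,17)
take (0,2); skip (0,3); take (5,8); take (8,9); take (11,13); take (13,14); take (14,17).
Selected 6 talks.

6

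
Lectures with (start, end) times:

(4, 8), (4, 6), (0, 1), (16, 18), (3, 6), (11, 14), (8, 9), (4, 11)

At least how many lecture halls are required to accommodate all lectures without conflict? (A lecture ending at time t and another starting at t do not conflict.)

The answer is the maximum number of intervals overlapping at any instant.
starts: [0, 3, 4, 4, 4, 8, 11, 16]
ends:   [1, 6, 6, 8, 9, 11, 14, 18]
s0→1 e1→0 s3→1 s4→2 s4→3 s4→4  — peak 4.

4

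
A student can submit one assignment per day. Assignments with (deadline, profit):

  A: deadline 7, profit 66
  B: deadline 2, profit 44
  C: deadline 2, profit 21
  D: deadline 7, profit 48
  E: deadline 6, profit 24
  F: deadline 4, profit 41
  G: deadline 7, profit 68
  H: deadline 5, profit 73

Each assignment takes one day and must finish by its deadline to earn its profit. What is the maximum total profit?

Take jobs in profit order; each goes to the latest open slot no later than its deadline.
By profit: H(d5,73), G(d7,68), A(d7,66), D(d7,48), B(d2,44), F(d4,41), E(d6,24), C(d2,21)
H→slot 5; G→slot 7; A→slot 6; D→slot 4; B→slot 2; F→slot 3; E→slot 1; C skipped.
Profit = 24 + 44 + 41 + 48 + 73 + 66 + 68 = 364

364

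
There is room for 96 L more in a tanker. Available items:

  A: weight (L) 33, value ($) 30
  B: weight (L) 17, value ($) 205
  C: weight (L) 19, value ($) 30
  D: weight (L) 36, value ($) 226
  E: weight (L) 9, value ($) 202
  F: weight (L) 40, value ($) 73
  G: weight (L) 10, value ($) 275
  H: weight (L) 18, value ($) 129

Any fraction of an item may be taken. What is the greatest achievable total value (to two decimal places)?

Sort by value per unit weight and fill in that order.
Order: G (275/10=27.50) > E (202/9=22.44) > B (205/17=12.06) > H (129/18=7.17) > D (226/36=6.28) > F (73/40=1.82) > C (30/19=1.58) > A (30/33=0.91)
Fill: take G (10 @ 275) → take E (9 @ 202) → take B (17 @ 205) → take H (18 @ 129) → take D (36 @ 226) → take 6/40 of F → 10.95; 96/96 used.
Total value = 1047.95

1047.95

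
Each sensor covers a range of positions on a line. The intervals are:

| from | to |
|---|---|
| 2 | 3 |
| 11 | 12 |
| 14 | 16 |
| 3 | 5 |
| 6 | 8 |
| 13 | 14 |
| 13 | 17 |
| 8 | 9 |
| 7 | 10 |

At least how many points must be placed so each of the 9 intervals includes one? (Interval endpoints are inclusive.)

4

Sorted: [2,3] [3,5] [6,8] [8,9] [7,10] [11,12] [13,14] [14,16] [13,17]
{[2,3],[3,5]} hit by 3; {[6,8],[8,9],[7,10]} hit by 8; {[11,12]} hit by 12; {[13,14],[14,16],[13,17]} hit by 14.
Points: 3, 8, 12, 14 (4 total).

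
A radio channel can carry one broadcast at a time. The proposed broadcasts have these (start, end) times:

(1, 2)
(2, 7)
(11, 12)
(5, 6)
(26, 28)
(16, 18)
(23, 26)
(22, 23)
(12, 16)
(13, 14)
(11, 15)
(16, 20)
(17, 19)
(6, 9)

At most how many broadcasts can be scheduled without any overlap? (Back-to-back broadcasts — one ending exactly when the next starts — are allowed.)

9

Greedy by earliest finish: after sorting by end time, pick each interval compatible with the last pick.
By end time: (1,2), (5,6), (2,7), (6,9), (11,12), (13,14), (11,15), (12,16), (16,18), (17,19), (16,20), (22,23), (23,26), (26,28).
Pick (1,2); next start ≥ 2 → (5,6); next start ≥ 6 → (6,9); next start ≥ 9 → (11,12); next start ≥ 12 → (13,14); next start ≥ 14 → (16,18); next start ≥ 18 → (22,23); next start ≥ 23 → (23,26); next start ≥ 26 → (26,28).
Selected 9 broadcasts.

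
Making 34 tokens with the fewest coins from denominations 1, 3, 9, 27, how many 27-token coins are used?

1

34 = 1×27 + 2×3 + 1×1
Count of 27: 1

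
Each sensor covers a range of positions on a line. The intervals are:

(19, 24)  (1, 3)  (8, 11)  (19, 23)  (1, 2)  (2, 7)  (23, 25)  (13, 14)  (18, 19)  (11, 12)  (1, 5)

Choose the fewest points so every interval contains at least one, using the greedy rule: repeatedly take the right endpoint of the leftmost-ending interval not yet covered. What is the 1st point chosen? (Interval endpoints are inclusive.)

Process intervals by earliest right end; each time one isn't hit yet, stab at its right endpoint.
Sorted: [1,2] [1,3] [1,5] [2,7] [8,11] [11,12] [13,14] [18,19] [19,23] [19,24] [23,25]
{[1,2],[1,3],[1,5],[2,7]} hit by 2; {[8,11],[11,12]} hit by 11; {[13,14]} hit by 14; {[18,19],[19,23],[19,24]} hit by 19; {[23,25]} hit by 25.
Points: 2, 11, 14, 19, 25 (5 total).

2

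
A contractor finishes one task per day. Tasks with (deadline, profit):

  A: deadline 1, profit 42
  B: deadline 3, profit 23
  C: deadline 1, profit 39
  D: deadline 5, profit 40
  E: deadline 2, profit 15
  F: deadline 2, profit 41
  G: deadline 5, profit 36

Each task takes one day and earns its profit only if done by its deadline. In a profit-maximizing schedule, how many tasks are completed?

5

Take jobs in profit order; each goes to the latest open slot no later than its deadline.
By profit: A(d1,42), F(d2,41), D(d5,40), C(d1,39), G(d5,36), B(d3,23), E(d2,15)
A→slot 1; F→slot 2; D→slot 5; C skipped; G→slot 4; B→slot 3; E skipped.
5 of 7 scheduled.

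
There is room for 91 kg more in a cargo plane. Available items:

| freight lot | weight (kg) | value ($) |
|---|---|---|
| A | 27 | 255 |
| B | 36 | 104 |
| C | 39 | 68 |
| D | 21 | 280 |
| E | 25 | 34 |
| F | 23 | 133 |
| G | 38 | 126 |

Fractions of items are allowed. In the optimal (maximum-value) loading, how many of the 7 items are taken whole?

Ratios (sorted): D 13.33, A 9.44, F 5.78, G 3.32, B 2.89, C 1.74, E 1.36
take D (21 @ 280); take A (27 @ 255); take F (23 @ 133); take 20/38 of G → 66.32. Capacity used 91/91.
3 item(s) taken whole; one partial (take 20/38 of G).

3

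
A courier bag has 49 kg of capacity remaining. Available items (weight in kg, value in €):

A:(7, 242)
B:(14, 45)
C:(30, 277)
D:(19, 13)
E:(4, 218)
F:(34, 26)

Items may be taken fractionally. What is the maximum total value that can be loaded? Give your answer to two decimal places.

762.71

Order: E (218/4=54.50) > A (242/7=34.57) > C (277/30=9.23) > B (45/14=3.21) > F (26/34=0.76) > D (13/19=0.68)
Fill: take E (4 @ 218) → take A (7 @ 242) → take C (30 @ 277) → take 8/14 of B → 25.71; 49/49 used.
Total value = 762.71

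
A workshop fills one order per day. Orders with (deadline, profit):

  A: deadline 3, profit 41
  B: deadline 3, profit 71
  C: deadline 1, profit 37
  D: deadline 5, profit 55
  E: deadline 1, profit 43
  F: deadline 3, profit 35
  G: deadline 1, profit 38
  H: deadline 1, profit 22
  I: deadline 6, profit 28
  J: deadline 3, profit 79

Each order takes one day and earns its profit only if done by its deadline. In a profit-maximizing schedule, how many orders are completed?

5

By profit: J(d3,79), B(d3,71), D(d5,55), E(d1,43), A(d3,41), G(d1,38), C(d1,37), F(d3,35), I(d6,28), H(d1,22)
J→slot 3; B→slot 2; D→slot 5; E→slot 1; A skipped; G skipped; C skipped; F skipped; I→slot 6; H skipped.
5 of 10 scheduled.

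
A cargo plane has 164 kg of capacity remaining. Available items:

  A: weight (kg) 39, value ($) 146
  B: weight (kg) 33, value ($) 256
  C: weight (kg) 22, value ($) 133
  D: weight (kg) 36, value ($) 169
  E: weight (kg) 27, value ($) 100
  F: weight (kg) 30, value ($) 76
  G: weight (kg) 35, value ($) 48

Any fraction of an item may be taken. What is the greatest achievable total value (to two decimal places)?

821.73

Sort by value per unit weight and fill in that order.
Order: B (256/33=7.76) > C (133/22=6.05) > D (169/36=4.69) > A (146/39=3.74) > E (100/27=3.70) > F (76/30=2.53) > G (48/35=1.37)
Fill: take B (33 @ 256) → take C (22 @ 133) → take D (36 @ 169) → take A (39 @ 146) → take E (27 @ 100) → take 7/30 of F → 17.73; 164/164 used.
Total value = 821.73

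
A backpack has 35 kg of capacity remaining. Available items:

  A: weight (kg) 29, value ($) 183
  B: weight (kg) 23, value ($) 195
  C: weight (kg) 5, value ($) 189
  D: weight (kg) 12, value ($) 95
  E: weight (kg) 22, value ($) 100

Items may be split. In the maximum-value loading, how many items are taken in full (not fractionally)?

Greedy by value/weight ratio, highest first.
Order: C (189/5=37.80) > B (195/23=8.48) > D (95/12=7.92) > A (183/29=6.31) > E (100/22=4.55)
Fill: take C (5 @ 189) → take B (23 @ 195) → take 7/12 of D → 55.42; 35/35 used.
2 item(s) taken whole; one partial (take 7/12 of D).

2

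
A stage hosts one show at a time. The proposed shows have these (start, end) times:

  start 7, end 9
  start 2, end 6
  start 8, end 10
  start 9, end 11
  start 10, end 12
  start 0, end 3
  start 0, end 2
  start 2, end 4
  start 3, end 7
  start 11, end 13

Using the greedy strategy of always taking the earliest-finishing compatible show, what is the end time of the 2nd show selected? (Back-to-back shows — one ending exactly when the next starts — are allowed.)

4

Order by finish time; keep every interval that doesn't clash with the previous kept one.
By end time: (0,2), (0,3), (2,4), (2,6), (3,7), (7,9), (8,10), (9,11), (10,12), (11,13).
Pick (0,2); next start ≥ 2 → (2,4); next start ≥ 4 → (7,9); next start ≥ 9 → (9,11); next start ≥ 11 → (11,13).
Selected: (0,2) (2,4) (7,9) (9,11) (11,13)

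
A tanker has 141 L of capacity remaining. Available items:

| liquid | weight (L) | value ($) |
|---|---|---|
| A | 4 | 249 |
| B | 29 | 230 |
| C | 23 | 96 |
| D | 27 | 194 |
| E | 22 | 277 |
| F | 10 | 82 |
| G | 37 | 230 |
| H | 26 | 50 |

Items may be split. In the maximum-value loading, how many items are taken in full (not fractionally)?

6

Order: A (249/4=62.25) > E (277/22=12.59) > F (82/10=8.20) > B (230/29=7.93) > D (194/27=7.19) > G (230/37=6.22) > C (96/23=4.17) > H (50/26=1.92)
Fill: take A (4 @ 249) → take E (22 @ 277) → take F (10 @ 82) → take B (29 @ 230) → take D (27 @ 194) → take G (37 @ 230) → take 12/23 of C → 50.09; 141/141 used.
6 item(s) taken whole; one partial (take 12/23 of C).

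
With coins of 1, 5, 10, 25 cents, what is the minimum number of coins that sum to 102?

Use the largest denomination that fits, subtract, and repeat.
102 − 4×25→2 − 2×1→0
Total coins = 4 + 2 = 6

6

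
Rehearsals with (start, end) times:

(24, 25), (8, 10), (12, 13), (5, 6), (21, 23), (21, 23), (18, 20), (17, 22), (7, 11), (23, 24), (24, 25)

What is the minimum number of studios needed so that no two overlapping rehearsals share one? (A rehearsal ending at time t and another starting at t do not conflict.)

starts: [5, 7, 8, 12, 17, 18, 21, 21, 23, 24, 24]
ends:   [6, 10, 11, 13, 20, 22, 23, 23, 24, 25, 25]
s5→1 e6→0 s7→1 s8→2 e10→1 e11→0 s12→1 e13→0 s17→1 s18→2 e20→1 s21→2 s21→3  — peak 3.

3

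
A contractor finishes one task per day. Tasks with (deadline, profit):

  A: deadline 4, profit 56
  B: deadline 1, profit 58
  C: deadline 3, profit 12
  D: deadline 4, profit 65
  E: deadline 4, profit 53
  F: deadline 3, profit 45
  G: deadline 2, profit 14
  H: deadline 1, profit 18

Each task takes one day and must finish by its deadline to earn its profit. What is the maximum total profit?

232

Take jobs in profit order; each goes to the latest open slot no later than its deadline.
By profit: D(d4,65), B(d1,58), A(d4,56), E(d4,53), F(d3,45), H(d1,18), G(d2,14), C(d3,12)
D→slot 4; B→slot 1; A→slot 3; E→slot 2; F skipped; H skipped; G skipped; C skipped.
Profit = 58 + 53 + 56 + 65 = 232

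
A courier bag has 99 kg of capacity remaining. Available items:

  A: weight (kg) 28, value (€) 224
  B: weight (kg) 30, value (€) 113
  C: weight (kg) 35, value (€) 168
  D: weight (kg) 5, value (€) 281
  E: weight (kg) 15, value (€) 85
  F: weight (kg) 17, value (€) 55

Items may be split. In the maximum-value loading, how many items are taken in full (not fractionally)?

Greedy by value/weight ratio, highest first.
Order: D (281/5=56.20) > A (224/28=8.00) > E (85/15=5.67) > C (168/35=4.80) > B (113/30=3.77) > F (55/17=3.24)
Fill: take D (5 @ 281) → take A (28 @ 224) → take E (15 @ 85) → take C (35 @ 168) → take 16/30 of B → 60.27; 99/99 used.
4 item(s) taken whole; one partial (take 16/30 of B).

4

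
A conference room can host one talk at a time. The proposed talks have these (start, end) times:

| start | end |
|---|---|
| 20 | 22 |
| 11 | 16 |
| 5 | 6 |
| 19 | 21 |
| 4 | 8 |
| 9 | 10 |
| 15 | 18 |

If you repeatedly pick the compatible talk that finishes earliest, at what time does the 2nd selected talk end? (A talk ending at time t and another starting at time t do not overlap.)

10

Sort by end time and greedily take each interval whose start is ≥ the last chosen end.
By end time: (5,6), (4,8), (9,10), (11,16), (15,18), (19,21), (20,22).
Pick (5,6); next start ≥ 6 → (9,10); next start ≥ 10 → (11,16); next start ≥ 16 → (19,21).
Selected: (5,6) (9,10) (11,16) (19,21)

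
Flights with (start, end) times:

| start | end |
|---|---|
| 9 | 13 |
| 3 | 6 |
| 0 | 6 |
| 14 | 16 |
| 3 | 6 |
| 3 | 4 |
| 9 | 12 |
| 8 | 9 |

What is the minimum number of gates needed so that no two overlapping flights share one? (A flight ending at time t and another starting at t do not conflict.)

starts: [0, 3, 3, 3, 8, 9, 9, 14]
ends:   [4, 6, 6, 6, 9, 12, 13, 16]
s0→1 s3→2 s3→3 s3→4  — peak 4.

4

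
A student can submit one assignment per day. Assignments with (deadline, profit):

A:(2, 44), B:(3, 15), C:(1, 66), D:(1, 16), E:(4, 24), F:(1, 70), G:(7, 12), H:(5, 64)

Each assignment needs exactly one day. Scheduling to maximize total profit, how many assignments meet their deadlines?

6

By profit: F(d1,70), C(d1,66), H(d5,64), A(d2,44), E(d4,24), D(d1,16), B(d3,15), G(d7,12)
F→slot 1; C skipped; H→slot 5; A→slot 2; E→slot 4; D skipped; B→slot 3; G→slot 7.
6 of 8 scheduled.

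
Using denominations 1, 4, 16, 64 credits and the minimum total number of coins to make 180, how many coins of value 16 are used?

Use the largest denomination that fits, subtract, and repeat.
180 = 2×64 + 3×16 + 1×4
Count of 16: 3

3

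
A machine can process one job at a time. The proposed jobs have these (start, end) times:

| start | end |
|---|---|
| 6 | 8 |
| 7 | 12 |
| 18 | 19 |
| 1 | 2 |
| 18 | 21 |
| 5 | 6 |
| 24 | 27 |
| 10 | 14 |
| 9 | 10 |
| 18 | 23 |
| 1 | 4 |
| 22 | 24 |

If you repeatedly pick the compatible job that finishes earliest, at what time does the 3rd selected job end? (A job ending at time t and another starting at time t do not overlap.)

Sorted by end: (1,2)  (1,4)  (5,6)  (6,8)  (9,10)  (7,12)  (10,14)  (18,19)  (18,21)  (18,23)  (22,24)  (24,27)
take (1,2); take (5,6); take (6,8); take (9,10); skip (7,12); take (10,14); take (18,19); skip (18,21); take (22,24); take (24,27).
Selected: (1,2) (5,6) (6,8) (9,10) (10,14) (18,19) (22,24) (24,27)

8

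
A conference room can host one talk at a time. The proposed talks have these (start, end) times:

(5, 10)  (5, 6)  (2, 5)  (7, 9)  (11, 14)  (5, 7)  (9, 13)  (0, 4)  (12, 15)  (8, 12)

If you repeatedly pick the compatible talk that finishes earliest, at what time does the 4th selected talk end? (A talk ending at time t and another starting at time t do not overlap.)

13

By end time: (0,4), (2,5), (5,6), (5,7), (7,9), (5,10), (8,12), (9,13), (11,14), (12,15).
Pick (0,4); next start ≥ 4 → (5,6); next start ≥ 6 → (7,9); next start ≥ 9 → (9,13).
Selected: (0,4) (5,6) (7,9) (9,13)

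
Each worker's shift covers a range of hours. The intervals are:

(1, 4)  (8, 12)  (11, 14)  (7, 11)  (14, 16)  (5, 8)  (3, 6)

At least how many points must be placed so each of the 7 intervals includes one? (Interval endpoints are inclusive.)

3

Process intervals by earliest right end; each time one isn't hit yet, stab at its right endpoint.
Sorted: [1,4] [3,6] [5,8] [7,11] [8,12] [11,14] [14,16]
{[1,4],[3,6]} hit by 4; {[5,8],[7,11],[8,12]} hit by 8; {[11,14],[14,16]} hit by 14.
Points: 4, 8, 14 (3 total).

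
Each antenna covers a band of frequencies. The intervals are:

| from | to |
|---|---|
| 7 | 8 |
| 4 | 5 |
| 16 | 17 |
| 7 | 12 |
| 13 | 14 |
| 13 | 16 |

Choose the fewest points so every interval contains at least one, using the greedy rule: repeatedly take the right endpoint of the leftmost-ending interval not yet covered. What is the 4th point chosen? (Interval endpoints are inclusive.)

17

Process intervals by earliest right end; each time one isn't hit yet, stab at its right endpoint.
Sorted: [4,5] [7,8] [7,12] [13,14] [13,16] [16,17]
{[4,5]} hit by 5; {[7,8],[7,12]} hit by 8; {[13,14],[13,16]} hit by 14; {[16,17]} hit by 17.
Points: 5, 8, 14, 17 (4 total).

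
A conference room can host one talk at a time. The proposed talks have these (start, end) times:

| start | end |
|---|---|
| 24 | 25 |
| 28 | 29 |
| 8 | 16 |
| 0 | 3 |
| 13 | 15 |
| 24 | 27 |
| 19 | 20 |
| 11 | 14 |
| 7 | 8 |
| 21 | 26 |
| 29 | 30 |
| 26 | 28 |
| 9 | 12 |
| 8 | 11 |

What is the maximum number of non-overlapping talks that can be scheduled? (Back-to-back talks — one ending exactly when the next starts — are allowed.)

By end time: (0,3), (7,8), (8,11), (9,12), (11,14), (13,15), (8,16), (19,20), (24,25), (21,26), (24,27), (26,28), (28,29), (29,30).
Pick (0,3); next start ≥ 3 → (7,8); next start ≥ 8 → (8,11); next start ≥ 11 → (11,14); next start ≥ 14 → (19,20); next start ≥ 20 → (24,25); next start ≥ 25 → (26,28); next start ≥ 28 → (28,29); next start ≥ 29 → (29,30).
Selected 9 talks.

9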